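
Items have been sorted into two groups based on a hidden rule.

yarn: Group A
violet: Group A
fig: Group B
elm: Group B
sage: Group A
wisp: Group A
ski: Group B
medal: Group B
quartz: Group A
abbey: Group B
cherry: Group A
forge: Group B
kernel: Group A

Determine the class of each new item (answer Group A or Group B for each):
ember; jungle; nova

Group B, Group A, Group A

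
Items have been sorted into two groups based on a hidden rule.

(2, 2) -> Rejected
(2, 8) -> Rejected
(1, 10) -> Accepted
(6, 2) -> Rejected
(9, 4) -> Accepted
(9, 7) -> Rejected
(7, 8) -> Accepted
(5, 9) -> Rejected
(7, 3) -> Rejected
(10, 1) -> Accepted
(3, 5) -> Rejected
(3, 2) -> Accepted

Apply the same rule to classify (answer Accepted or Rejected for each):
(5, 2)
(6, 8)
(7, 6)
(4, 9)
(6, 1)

Accepted, Rejected, Accepted, Accepted, Accepted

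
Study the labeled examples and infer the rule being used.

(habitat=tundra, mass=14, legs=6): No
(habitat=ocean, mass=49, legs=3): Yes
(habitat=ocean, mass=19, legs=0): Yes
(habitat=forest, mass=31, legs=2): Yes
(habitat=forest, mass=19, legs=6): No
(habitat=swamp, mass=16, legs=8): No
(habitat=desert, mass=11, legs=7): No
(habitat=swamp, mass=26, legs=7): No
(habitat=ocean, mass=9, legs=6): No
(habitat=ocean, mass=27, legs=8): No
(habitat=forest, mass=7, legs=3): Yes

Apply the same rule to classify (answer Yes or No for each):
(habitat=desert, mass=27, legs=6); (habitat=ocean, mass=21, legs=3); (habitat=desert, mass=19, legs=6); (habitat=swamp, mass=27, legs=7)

No, Yes, No, No

Rule: legs ≤ 3. This holds for each 'Yes' example and fails for each 'No' one.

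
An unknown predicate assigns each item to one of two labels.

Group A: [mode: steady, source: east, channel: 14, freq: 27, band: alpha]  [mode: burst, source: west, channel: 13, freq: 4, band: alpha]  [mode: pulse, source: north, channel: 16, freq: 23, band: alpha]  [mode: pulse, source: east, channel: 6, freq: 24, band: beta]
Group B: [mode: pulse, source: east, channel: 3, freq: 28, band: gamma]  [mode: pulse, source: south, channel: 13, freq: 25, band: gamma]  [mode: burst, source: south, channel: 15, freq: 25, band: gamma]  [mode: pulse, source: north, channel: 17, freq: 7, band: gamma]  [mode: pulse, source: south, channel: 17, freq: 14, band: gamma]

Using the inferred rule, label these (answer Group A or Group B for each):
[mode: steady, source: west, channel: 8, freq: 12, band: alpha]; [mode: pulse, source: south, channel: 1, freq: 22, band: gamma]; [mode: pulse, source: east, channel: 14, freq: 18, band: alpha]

Group A, Group B, Group A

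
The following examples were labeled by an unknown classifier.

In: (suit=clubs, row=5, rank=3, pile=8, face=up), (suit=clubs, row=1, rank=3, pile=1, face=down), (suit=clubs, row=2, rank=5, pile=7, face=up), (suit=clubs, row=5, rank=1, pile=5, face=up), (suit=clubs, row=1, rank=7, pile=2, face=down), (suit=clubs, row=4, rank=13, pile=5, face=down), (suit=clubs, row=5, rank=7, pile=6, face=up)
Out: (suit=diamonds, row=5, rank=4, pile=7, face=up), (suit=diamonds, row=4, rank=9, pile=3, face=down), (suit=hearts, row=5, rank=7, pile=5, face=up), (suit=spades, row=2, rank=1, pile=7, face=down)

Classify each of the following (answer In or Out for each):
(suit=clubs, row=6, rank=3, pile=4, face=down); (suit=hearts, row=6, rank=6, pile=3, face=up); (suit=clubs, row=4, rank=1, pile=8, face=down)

In, Out, In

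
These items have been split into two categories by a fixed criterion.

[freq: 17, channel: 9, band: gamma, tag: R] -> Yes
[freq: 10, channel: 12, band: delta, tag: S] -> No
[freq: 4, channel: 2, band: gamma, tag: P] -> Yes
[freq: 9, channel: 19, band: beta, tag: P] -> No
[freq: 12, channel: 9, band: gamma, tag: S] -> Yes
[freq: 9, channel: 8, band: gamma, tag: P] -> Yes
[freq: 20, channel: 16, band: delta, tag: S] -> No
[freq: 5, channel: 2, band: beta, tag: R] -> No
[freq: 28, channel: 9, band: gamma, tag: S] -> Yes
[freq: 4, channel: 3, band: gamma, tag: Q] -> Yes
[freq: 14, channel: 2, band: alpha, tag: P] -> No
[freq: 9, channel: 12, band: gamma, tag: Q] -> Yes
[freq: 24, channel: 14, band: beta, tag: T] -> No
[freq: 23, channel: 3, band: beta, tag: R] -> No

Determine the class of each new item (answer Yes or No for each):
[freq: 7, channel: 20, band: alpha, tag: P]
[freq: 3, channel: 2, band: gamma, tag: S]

No, Yes

The classifier is using: band is gamma.
[freq: 7, channel: 20, band: alpha, tag: P] — band is alpha, hence No. [freq: 3, channel: 2, band: gamma, tag: S] — band is gamma, hence Yes.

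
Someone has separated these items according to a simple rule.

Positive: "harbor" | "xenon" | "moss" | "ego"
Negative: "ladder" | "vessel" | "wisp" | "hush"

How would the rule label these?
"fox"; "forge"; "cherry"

Looking at the examples, the only property every 'Positive' case has and every 'Negative' case lacks is: contains 'o'.
"fox" — has 'o', hence Positive.
"forge" — has 'o', hence Positive.
"cherry" — no 'o', hence Negative.

Positive, Positive, Negative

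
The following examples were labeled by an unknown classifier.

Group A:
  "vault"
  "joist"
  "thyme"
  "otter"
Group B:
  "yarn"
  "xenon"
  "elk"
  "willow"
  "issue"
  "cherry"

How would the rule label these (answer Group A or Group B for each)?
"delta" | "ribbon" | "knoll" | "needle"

The rule appears to be: contains 't'.

Group A, Group B, Group B, Group B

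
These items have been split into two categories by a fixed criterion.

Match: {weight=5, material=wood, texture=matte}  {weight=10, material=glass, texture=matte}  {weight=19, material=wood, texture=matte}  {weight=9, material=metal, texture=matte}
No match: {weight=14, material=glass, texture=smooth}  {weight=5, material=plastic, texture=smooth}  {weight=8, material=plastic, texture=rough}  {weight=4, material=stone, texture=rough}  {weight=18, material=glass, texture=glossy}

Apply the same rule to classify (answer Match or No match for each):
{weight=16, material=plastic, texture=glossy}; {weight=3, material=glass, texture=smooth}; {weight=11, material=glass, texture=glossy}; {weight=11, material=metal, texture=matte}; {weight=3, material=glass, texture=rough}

One predicate separates the groups cleanly: texture is matte.
{weight=16, material=plastic, texture=glossy}: texture is glossy — doesn't qualify, so No match.
{weight=3, material=glass, texture=smooth}: texture is smooth — doesn't qualify, so No match.
{weight=11, material=glass, texture=glossy}: texture is glossy — doesn't qualify, so No match.
{weight=11, material=metal, texture=matte}: texture is matte — has this property, so Match.
{weight=3, material=glass, texture=rough}: texture is rough — doesn't qualify, so No match.

No match, No match, No match, Match, No match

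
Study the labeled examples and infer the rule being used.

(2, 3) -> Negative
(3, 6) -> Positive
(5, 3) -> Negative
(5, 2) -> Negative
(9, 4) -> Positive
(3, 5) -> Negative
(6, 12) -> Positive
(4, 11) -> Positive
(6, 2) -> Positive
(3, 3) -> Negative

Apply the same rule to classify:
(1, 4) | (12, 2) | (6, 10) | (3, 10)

One predicate separates the groups cleanly: max ≥ 6.

Negative, Positive, Positive, Positive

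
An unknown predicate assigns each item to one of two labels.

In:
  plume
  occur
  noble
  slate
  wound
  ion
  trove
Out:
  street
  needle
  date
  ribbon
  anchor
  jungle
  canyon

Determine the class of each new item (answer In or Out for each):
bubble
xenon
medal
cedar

'In' ⟺ odd length.
bubble: length 6 — doesn't qualify, so Out. xenon: length 5 — passes, so In. medal: length 5 — passes, so In. cedar: length 5 — passes, so In.

Out, In, In, In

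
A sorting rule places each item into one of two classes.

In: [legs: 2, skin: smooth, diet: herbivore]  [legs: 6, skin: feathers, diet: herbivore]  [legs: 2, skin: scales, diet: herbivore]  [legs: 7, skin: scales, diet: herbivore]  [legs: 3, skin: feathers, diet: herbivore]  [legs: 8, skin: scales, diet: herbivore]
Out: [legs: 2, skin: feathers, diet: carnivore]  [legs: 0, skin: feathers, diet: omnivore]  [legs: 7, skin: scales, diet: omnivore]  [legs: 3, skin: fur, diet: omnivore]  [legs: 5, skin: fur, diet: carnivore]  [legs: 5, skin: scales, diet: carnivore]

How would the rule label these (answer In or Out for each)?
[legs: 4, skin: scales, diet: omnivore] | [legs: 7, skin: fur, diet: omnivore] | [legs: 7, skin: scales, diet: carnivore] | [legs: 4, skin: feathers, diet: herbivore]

The pattern is that an item is 'In' exactly when: diet is herbivore.
[legs: 4, skin: scales, diet: omnivore]: diet is omnivore — doesn't qualify, so Out.
[legs: 7, skin: fur, diet: omnivore]: diet is omnivore — doesn't qualify, so Out.
[legs: 7, skin: scales, diet: carnivore]: diet is carnivore — doesn't qualify, so Out.
[legs: 4, skin: feathers, diet: herbivore]: diet is herbivore — checks out, so In.

Out, Out, Out, In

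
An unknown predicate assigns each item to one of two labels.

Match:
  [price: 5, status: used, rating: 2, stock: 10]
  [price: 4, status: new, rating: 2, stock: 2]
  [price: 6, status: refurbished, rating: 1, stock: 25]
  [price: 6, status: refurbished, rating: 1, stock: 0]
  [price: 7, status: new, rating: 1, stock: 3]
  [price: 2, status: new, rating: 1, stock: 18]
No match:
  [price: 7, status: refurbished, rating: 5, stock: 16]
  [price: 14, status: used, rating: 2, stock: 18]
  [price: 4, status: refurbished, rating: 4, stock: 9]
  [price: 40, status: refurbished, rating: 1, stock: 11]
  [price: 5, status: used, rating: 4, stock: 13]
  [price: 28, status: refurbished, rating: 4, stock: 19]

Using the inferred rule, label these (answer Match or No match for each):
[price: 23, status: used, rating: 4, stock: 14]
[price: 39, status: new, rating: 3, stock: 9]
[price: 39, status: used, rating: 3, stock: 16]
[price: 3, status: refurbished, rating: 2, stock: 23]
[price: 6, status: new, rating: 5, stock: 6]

No match, No match, No match, Match, No match

The classifier is using: price ≤ 7 AND rating ≤ 2.
No match: [price: 23, status: used, rating: 4, stock: 14], since price = 23, rating = 4.
No match: [price: 39, status: new, rating: 3, stock: 9], since price = 39, rating = 3.
No match: [price: 39, status: used, rating: 3, stock: 16], since price = 39, rating = 3.
Match: [price: 3, status: refurbished, rating: 2, stock: 23], since price = 3, rating = 2.
No match: [price: 6, status: new, rating: 5, stock: 6], since price = 6, rating = 5.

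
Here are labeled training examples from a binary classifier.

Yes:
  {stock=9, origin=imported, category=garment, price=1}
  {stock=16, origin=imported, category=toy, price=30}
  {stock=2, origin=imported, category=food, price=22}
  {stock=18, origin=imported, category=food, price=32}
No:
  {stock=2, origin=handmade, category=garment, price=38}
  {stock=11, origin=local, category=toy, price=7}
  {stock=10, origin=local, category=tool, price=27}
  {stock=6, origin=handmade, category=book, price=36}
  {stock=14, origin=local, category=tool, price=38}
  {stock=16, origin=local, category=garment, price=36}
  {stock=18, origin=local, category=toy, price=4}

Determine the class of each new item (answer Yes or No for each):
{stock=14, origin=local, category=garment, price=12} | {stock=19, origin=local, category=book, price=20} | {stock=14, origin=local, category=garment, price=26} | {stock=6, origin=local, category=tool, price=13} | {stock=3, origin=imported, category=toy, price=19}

No, No, No, No, Yes

Every 'Yes' example satisfies: origin is imported. None of the 'No' examples do.
{stock=14, origin=local, category=garment, price=12} — origin is local, hence No. {stock=19, origin=local, category=book, price=20} — origin is local, hence No. {stock=14, origin=local, category=garment, price=26} — origin is local, hence No. {stock=6, origin=local, category=tool, price=13} — origin is local, hence No. {stock=3, origin=imported, category=toy, price=19} — origin is imported, hence Yes.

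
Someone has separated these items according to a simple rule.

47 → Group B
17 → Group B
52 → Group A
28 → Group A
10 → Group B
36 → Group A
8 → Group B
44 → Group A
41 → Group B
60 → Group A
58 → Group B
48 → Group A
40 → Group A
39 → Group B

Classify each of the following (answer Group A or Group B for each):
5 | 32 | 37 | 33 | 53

Group B, Group A, Group B, Group B, Group B

Rule: multiple of 4 AND at least 10. This holds for each 'Group A' example and fails for each 'Group B' one.
5 → 5 = 4·1 + 1, 5 < 10 → Group B. 32 → 32 = 4·8, 32 ≥ 10 → Group A. 37 → 37 = 4·9 + 1, 37 ≥ 10 → Group B. 33 → 33 = 4·8 + 1, 33 ≥ 10 → Group B. 53 → 53 = 4·13 + 1, 53 ≥ 10 → Group B.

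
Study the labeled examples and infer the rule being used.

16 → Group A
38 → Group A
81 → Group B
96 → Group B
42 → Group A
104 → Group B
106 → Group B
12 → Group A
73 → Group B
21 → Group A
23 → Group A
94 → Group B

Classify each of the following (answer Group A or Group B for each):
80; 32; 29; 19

Every 'Group A' example satisfies: at most 42. None of the 'Group B' examples do.
Group B: 80, since 80 > 42.
Group A: 32, since 32 ≤ 42.
Group A: 29, since 29 ≤ 42.
Group A: 19, since 19 ≤ 42.

Group B, Group A, Group A, Group A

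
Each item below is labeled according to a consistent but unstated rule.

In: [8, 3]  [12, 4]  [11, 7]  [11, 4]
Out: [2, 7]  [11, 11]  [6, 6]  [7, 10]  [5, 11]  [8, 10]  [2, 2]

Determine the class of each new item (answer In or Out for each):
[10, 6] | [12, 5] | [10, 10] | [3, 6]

Every 'In' example satisfies: first > second. None of the 'Out' examples do.
[10, 6]: In (10 > 6).
[12, 5]: In (12 > 5).
[10, 10]: Out (10 = 10).
[3, 6]: Out (3 < 6).

In, In, Out, Out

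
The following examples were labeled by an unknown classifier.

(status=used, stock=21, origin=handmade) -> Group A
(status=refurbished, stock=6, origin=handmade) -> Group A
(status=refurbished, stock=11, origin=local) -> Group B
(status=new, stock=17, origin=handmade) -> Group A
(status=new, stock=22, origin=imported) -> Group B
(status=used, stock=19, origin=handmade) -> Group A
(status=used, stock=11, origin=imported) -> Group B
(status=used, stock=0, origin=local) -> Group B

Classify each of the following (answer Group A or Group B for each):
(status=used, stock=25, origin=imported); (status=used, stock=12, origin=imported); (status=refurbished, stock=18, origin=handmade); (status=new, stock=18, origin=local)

Looking at the examples, the only property every 'Group A' case has and every 'Group B' case lacks is: origin is handmade.
(status=used, stock=25, origin=imported) → origin is imported → Group B. (status=used, stock=12, origin=imported) → origin is imported → Group B. (status=refurbished, stock=18, origin=handmade) → origin is handmade → Group A. (status=new, stock=18, origin=local) → origin is local → Group B.

Group B, Group B, Group A, Group B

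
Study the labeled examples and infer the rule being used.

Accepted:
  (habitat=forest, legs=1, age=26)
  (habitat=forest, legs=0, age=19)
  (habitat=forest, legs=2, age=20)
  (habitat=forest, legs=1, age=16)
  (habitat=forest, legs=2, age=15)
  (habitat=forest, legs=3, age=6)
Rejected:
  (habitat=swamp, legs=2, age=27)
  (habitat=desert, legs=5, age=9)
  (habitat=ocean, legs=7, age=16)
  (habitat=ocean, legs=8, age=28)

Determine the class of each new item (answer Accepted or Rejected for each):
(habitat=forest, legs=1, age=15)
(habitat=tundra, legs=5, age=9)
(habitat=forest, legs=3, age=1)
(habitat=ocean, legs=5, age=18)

The pattern is that an item is 'Accepted' exactly when: habitat is forest.
Accepted: (habitat=forest, legs=1, age=15), since habitat is forest.
Rejected: (habitat=tundra, legs=5, age=9), since habitat is tundra.
Accepted: (habitat=forest, legs=3, age=1), since habitat is forest.
Rejected: (habitat=ocean, legs=5, age=18), since habitat is ocean.

Accepted, Rejected, Accepted, Rejected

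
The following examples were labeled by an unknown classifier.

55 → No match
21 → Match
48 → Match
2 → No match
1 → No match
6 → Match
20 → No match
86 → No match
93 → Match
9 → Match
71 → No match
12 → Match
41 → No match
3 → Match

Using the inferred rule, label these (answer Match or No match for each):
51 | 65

Match, No match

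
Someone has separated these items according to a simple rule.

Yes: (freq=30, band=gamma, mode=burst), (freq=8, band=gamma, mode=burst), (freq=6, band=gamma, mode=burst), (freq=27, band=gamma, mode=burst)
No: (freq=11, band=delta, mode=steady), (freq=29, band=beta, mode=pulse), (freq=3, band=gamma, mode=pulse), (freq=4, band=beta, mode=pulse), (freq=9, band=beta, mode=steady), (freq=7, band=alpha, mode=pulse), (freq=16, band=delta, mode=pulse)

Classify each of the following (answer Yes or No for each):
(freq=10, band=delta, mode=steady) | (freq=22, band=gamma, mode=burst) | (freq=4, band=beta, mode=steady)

The common property of the 'Yes' items is: mode is burst. No 'No' item has it.

No, Yes, No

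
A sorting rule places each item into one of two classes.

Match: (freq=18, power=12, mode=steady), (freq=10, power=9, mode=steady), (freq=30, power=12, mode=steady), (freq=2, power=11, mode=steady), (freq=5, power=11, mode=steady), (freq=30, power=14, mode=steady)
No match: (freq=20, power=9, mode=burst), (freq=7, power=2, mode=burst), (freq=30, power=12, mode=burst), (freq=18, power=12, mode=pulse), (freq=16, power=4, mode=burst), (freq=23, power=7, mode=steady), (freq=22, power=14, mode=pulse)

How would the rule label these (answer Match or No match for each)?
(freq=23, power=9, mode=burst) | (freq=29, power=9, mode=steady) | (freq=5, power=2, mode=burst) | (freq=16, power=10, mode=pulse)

One predicate separates the groups cleanly: mode is steady AND power ≥ 9.

No match, Match, No match, No match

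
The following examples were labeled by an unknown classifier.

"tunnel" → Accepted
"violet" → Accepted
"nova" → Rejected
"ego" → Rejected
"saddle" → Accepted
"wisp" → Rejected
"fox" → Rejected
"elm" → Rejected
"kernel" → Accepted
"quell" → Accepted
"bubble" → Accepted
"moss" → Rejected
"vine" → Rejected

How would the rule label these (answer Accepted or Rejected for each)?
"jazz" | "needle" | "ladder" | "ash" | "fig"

Rejected, Accepted, Accepted, Rejected, Rejected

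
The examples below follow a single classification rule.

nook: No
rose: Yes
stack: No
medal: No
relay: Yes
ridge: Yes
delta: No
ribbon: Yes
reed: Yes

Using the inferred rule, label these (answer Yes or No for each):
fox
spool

No, No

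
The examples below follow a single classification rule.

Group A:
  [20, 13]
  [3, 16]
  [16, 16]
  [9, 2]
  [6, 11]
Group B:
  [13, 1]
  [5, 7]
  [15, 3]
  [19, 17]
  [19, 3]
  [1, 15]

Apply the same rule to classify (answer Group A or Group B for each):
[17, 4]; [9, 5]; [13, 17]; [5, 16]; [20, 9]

Group A, Group B, Group B, Group A, Group A

All 'Group A' examples share one property — product is even — and every 'Group B' example lacks it.
[17, 4]: 17·4 = 68 — matches, so Group A.
[9, 5]: 9·5 = 45 — doesn't match, so Group B.
[13, 17]: 13·17 = 221 — doesn't match, so Group B.
[5, 16]: 5·16 = 80 — matches, so Group A.
[20, 9]: 20·9 = 180 — matches, so Group A.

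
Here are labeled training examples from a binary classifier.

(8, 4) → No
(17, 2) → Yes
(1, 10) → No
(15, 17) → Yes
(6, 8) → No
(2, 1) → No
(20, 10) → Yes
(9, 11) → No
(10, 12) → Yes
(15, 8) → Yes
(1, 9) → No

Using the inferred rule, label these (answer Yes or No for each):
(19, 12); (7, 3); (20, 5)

Yes, No, Yes

The distinguishing property — first ≥ 10 — holds for all the 'Yes' cases and none of the 'No' cases.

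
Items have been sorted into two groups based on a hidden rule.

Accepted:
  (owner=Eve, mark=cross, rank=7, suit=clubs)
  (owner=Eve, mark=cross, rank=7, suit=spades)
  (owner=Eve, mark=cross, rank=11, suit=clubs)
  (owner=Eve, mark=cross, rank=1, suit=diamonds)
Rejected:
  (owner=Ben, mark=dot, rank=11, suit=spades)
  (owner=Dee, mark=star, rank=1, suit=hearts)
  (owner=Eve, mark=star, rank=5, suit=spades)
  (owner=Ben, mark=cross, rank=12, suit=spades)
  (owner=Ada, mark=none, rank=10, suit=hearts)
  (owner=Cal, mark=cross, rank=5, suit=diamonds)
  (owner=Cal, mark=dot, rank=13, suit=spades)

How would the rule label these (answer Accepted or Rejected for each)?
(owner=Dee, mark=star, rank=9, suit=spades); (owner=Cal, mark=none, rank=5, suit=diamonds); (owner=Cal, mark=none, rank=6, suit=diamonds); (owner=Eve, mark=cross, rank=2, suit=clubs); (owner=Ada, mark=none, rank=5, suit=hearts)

Every 'Accepted' example satisfies: mark is cross AND owner is Eve. None of the 'Rejected' examples do.
(owner=Dee, mark=star, rank=9, suit=spades) → mark is star, owner is Dee → Rejected. (owner=Cal, mark=none, rank=5, suit=diamonds) → mark is none, owner is Cal → Rejected. (owner=Cal, mark=none, rank=6, suit=diamonds) → mark is none, owner is Cal → Rejected. (owner=Eve, mark=cross, rank=2, suit=clubs) → mark is cross, owner is Eve → Accepted. (owner=Ada, mark=none, rank=5, suit=hearts) → mark is none, owner is Ada → Rejected.

Rejected, Rejected, Rejected, Accepted, Rejected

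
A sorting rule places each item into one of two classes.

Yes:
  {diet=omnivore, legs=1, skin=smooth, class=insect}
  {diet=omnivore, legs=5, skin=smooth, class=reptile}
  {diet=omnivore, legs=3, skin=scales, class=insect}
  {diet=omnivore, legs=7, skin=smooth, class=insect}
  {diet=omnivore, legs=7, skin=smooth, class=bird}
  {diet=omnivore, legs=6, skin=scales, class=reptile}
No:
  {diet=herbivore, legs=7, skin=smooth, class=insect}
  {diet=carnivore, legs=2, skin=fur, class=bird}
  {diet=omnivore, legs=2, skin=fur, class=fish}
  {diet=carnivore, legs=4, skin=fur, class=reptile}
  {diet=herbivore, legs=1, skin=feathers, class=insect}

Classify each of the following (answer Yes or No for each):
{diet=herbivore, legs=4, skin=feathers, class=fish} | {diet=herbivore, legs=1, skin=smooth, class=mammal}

No, No

One predicate separates the groups cleanly: diet is omnivore AND legs ≠ 2.
{diet=herbivore, legs=4, skin=feathers, class=fish}: diet is herbivore, legs = 4, does not fit → No.
{diet=herbivore, legs=1, skin=smooth, class=mammal}: diet is herbivore, legs = 1, does not fit → No.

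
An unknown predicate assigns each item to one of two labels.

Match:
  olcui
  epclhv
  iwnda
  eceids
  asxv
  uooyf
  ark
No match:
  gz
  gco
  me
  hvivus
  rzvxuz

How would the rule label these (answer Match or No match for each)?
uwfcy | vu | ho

Match, No match, No match

One predicate separates the groups cleanly: starts with a vowel.
uwfcy: Match (starts with 'u'). vu: No match (starts with 'v'). ho: No match (starts with 'h').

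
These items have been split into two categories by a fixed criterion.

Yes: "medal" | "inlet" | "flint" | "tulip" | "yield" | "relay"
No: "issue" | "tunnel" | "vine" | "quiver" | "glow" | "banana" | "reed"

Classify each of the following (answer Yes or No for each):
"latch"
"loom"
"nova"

One predicate separates the groups cleanly: odd length AND contains 'l'.
"latch" — length 5, has 'l', hence Yes. "loom" — length 4, has 'l', hence No. "nova" — length 4, no 'l', hence No.

Yes, No, No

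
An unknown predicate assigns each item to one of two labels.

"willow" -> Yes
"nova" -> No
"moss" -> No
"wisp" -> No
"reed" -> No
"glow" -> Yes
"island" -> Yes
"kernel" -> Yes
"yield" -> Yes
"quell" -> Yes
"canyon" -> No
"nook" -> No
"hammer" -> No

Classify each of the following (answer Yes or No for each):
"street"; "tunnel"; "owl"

No, Yes, Yes

The common property of the 'Yes' items is: contains 'l'. No 'No' item has it.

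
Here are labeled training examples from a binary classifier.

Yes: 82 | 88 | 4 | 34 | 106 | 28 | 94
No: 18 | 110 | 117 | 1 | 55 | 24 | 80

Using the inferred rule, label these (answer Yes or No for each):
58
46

Yes, Yes

The classifier is using: ≡ 4 (mod 6).
58 → 58 mod 6 = 4 → Yes.
46 → 46 mod 6 = 4 → Yes.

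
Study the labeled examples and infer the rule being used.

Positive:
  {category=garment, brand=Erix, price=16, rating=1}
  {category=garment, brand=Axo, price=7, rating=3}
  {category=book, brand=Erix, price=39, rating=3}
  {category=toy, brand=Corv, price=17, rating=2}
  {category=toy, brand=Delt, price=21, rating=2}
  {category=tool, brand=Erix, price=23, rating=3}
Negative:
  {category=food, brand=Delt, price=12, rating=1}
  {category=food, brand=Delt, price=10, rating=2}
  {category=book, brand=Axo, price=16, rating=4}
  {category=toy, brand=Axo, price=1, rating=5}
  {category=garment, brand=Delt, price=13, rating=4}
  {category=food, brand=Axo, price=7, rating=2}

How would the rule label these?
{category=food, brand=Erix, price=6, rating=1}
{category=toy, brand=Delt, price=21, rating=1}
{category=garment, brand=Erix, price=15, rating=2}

The simplest hypothesis consistent with all the labels is: category is not food AND rating ≤ 3.
{category=food, brand=Erix, price=6, rating=1} → category is food, rating = 1 → Negative.
{category=toy, brand=Delt, price=21, rating=1} → category is toy, rating = 1 → Positive.
{category=garment, brand=Erix, price=15, rating=2} → category is garment, rating = 2 → Positive.

Negative, Positive, Positive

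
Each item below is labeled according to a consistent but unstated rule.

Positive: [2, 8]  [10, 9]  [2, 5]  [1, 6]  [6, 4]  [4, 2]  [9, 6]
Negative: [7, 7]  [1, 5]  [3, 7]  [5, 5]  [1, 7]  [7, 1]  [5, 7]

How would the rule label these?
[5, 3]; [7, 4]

Negative, Positive

The pattern is that an item is 'Positive' exactly when: product is even.
Negative: [5, 3], since 5·3 = 15. Positive: [7, 4], since 7·4 = 28.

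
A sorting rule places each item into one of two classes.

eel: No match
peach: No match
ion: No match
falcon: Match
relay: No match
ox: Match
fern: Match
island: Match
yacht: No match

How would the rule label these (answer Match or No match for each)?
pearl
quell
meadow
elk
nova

No match, No match, Match, No match, Match

Rule: even length. This holds for each 'Match' example and fails for each 'No match' one.
pearl: No match (length 5).
quell: No match (length 5).
meadow: Match (length 6).
elk: No match (length 3).
nova: Match (length 4).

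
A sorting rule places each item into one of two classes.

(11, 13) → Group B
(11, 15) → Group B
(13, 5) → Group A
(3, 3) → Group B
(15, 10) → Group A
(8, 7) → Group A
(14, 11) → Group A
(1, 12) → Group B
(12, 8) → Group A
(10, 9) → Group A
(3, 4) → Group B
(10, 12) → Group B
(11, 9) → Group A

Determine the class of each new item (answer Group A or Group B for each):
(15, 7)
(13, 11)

The distinguishing property — first > second — holds for all the 'Group A' cases and none of the 'Group B' cases.
(15, 7) — 15 > 7, hence Group A.
(13, 11) — 13 > 11, hence Group A.

Group A, Group A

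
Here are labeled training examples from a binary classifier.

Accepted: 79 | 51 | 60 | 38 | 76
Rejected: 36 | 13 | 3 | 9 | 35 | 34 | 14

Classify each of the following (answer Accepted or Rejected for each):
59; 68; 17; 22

Accepted, Accepted, Rejected, Rejected

The classifier is using: at least 38.
59: Accepted (59 ≥ 38). 68: Accepted (68 ≥ 38). 17: Rejected (17 < 38). 22: Rejected (22 < 38).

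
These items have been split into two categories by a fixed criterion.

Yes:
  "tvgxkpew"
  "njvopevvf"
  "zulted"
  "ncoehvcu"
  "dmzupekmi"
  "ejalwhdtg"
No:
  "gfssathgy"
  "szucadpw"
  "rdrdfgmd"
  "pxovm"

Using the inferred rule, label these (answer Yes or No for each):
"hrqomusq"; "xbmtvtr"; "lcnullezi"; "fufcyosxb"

The rule appears to be: contains 'e'.
"hrqomusq": No (no 'e').
"xbmtvtr": No (no 'e').
"lcnullezi": Yes (has 'e').
"fufcyosxb": No (no 'e').

No, No, Yes, No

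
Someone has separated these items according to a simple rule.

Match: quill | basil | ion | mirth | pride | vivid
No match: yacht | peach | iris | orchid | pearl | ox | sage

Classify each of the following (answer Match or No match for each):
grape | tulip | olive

The rule appears to be: odd length AND contains 'i'.
No match: grape, since length 5, no 'i'. Match: tulip, since length 5, has 'i'. Match: olive, since length 5, has 'i'.

No match, Match, Match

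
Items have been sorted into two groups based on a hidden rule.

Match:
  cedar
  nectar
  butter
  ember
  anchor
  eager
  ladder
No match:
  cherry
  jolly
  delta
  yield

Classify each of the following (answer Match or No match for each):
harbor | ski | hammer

Match, No match, Match

The distinguishing property — ends with 'r' — holds for all the 'Match' cases and none of the 'No match' cases.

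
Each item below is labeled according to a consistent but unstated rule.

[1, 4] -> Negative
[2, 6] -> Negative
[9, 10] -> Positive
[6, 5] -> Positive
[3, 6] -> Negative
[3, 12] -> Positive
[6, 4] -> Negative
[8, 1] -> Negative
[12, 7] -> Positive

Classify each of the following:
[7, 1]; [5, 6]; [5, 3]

The simplest hypothesis consistent with all the labels is: sum ≥ 11.
[7, 1] — 7+1 = 8, hence Negative.
[5, 6] — 5+6 = 11, hence Positive.
[5, 3] — 5+3 = 8, hence Negative.

Negative, Positive, Negative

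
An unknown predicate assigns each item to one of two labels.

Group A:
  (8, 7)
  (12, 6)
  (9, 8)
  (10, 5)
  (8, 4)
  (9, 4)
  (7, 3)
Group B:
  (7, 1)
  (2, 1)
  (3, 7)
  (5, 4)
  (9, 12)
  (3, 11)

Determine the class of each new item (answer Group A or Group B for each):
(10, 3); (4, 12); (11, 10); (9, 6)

Group A, Group B, Group A, Group A

The rule appears to be: first > second AND sum ≥ 10.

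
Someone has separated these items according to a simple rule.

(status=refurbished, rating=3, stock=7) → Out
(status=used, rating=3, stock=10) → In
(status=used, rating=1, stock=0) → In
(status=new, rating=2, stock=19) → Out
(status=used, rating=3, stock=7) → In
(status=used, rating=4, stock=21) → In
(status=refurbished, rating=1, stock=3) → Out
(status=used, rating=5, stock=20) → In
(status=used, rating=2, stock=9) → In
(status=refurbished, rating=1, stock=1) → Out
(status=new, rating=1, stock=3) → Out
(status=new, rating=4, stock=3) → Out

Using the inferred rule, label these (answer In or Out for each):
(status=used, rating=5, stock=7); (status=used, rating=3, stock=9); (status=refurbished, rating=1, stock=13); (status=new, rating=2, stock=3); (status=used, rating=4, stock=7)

Every 'In' example satisfies: status is used. None of the 'Out' examples do.
(status=used, rating=5, stock=7): status is used, has this property → In.
(status=used, rating=3, stock=9): status is used, has this property → In.
(status=refurbished, rating=1, stock=13): status is refurbished, fails the rule → Out.
(status=new, rating=2, stock=3): status is new, fails the rule → Out.
(status=used, rating=4, stock=7): status is used, has this property → In.

In, In, Out, Out, In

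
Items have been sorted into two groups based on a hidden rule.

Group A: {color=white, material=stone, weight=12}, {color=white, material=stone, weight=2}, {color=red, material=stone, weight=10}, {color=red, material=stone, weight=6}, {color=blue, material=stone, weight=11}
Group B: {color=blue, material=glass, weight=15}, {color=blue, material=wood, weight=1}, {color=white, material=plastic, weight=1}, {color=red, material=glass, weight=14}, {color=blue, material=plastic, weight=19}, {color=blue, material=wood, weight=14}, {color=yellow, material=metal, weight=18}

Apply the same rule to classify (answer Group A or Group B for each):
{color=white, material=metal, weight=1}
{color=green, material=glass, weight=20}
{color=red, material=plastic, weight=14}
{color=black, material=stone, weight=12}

Group B, Group B, Group B, Group A

Comparing the two groups points to one rule — material is stone.
{color=white, material=metal, weight=1}: material is metal — does not satisfy this, so Group B.
{color=green, material=glass, weight=20}: material is glass — does not satisfy this, so Group B.
{color=red, material=plastic, weight=14}: material is plastic — does not satisfy this, so Group B.
{color=black, material=stone, weight=12}: material is stone — passes, so Group A.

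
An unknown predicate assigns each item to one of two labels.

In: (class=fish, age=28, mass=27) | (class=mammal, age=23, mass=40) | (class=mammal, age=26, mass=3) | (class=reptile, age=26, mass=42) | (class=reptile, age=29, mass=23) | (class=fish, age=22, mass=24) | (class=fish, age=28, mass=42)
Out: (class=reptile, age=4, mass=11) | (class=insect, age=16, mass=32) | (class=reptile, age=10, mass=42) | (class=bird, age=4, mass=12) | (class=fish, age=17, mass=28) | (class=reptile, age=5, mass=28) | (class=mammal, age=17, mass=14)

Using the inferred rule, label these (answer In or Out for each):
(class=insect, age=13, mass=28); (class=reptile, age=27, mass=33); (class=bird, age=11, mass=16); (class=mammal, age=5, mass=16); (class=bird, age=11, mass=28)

The classifier is using: age ≥ 22.

Out, In, Out, Out, Out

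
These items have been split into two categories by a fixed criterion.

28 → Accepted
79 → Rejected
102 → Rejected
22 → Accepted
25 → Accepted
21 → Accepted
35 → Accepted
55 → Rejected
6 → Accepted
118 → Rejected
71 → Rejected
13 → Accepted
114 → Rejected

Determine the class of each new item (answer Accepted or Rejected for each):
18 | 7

The common property of the 'Accepted' items is: at most 35. No 'Rejected' item has it.
18: Accepted (18 ≤ 35).
7: Accepted (7 ≤ 35).

Accepted, Accepted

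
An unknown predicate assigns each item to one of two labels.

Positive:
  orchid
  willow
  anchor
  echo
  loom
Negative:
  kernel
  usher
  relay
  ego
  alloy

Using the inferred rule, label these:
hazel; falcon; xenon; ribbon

Negative, Positive, Negative, Positive

One predicate separates the groups cleanly: even length AND contains 'o'.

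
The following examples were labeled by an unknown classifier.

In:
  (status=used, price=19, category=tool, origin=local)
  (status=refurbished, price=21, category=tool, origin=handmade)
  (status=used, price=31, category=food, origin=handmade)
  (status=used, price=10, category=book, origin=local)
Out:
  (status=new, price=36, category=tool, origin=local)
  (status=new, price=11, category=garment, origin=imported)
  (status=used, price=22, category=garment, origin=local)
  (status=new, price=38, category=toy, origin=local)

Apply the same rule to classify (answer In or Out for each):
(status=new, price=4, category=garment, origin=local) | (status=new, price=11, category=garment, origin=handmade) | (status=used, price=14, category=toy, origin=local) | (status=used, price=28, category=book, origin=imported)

The distinguishing property — category is not garment AND price ≤ 31 — holds for all the 'In' cases and none of the 'Out' cases.
(status=new, price=4, category=garment, origin=local): Out (category is garment, price = 4).
(status=new, price=11, category=garment, origin=handmade): Out (category is garment, price = 11).
(status=used, price=14, category=toy, origin=local): In (category is toy, price = 14).
(status=used, price=28, category=book, origin=imported): In (category is book, price = 28).

Out, Out, In, In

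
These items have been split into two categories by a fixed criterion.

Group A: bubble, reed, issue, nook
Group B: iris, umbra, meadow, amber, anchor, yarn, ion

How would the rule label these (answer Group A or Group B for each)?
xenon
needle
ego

Group B, Group A, Group B

The simplest hypothesis consistent with all the labels is: has a double letter.
xenon: no doubled letter — does not pass, so Group B. needle: 'ee' doubled — checks out, so Group A. ego: no doubled letter — does not pass, so Group B.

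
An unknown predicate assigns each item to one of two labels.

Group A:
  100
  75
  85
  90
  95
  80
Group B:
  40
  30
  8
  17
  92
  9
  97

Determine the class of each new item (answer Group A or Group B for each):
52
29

Every 'Group A' example satisfies: multiple of 5 AND at least 75. None of the 'Group B' examples do.

Group B, Group B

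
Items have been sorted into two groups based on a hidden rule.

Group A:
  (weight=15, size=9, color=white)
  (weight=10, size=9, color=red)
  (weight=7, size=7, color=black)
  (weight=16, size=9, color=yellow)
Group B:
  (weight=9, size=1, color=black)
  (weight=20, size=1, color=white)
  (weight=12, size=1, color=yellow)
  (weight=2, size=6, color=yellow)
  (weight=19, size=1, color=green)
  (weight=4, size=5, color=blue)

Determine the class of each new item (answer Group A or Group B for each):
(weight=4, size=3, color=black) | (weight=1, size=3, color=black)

Every 'Group A' example satisfies: size ≥ 7. None of the 'Group B' examples do.
(weight=4, size=3, color=black): Group B (size = 3).
(weight=1, size=3, color=black): Group B (size = 3).

Group B, Group B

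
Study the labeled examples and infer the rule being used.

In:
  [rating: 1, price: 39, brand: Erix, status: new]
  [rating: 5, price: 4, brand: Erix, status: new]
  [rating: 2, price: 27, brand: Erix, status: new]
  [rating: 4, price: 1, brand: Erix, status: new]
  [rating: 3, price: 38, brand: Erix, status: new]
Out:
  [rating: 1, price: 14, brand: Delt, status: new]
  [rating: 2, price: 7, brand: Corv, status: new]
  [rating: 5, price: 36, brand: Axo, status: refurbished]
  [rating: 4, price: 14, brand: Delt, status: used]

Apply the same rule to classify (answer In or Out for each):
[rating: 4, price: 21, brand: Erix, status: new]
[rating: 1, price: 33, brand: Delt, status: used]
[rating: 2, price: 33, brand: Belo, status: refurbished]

Every 'In' example satisfies: brand is Erix. None of the 'Out' examples do.
[rating: 4, price: 21, brand: Erix, status: new] → brand is Erix → In. [rating: 1, price: 33, brand: Delt, status: used] → brand is Delt → Out. [rating: 2, price: 33, brand: Belo, status: refurbished] → brand is Belo → Out.

In, Out, Out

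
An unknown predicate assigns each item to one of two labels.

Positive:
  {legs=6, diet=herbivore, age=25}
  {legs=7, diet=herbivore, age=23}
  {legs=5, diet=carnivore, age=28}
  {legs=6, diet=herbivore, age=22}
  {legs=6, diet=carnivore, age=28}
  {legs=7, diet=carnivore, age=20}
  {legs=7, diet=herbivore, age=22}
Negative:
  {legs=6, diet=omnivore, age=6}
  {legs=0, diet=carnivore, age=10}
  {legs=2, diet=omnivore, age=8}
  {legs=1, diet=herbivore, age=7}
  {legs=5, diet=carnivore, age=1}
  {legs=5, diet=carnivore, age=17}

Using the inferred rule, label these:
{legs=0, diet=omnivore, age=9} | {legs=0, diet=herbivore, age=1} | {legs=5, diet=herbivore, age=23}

Negative, Negative, Positive

The pattern is that an item is 'Positive' exactly when: age ≥ 20.
{legs=0, diet=omnivore, age=9} — age = 9, hence Negative. {legs=0, diet=herbivore, age=1} — age = 1, hence Negative. {legs=5, diet=herbivore, age=23} — age = 23, hence Positive.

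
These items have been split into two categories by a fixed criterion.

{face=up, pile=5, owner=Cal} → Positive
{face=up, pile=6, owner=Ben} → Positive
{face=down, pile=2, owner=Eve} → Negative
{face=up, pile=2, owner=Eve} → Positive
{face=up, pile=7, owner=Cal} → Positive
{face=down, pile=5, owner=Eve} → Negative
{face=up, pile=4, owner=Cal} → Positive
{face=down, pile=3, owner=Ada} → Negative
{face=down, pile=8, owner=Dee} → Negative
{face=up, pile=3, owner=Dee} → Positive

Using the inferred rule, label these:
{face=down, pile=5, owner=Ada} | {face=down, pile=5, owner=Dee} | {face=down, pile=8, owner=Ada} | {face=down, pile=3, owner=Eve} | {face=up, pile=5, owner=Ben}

The distinguishing property — face is up — holds for all the 'Positive' cases and none of the 'Negative' cases.
Negative: {face=down, pile=5, owner=Ada}, since face is down. Negative: {face=down, pile=5, owner=Dee}, since face is down. Negative: {face=down, pile=8, owner=Ada}, since face is down. Negative: {face=down, pile=3, owner=Eve}, since face is down. Positive: {face=up, pile=5, owner=Ben}, since face is up.

Negative, Negative, Negative, Negative, Positive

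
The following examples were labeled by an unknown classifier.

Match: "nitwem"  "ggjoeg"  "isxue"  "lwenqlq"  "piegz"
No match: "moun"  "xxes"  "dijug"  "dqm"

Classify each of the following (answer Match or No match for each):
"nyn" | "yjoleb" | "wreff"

No match, Match, Match

The pattern is that an item is 'Match' exactly when: length ≥ 5 AND contains 'e'.
"nyn": No match (length 3, no 'e').
"yjoleb": Match (length 6, has 'e').
"wreff": Match (length 5, has 'e').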